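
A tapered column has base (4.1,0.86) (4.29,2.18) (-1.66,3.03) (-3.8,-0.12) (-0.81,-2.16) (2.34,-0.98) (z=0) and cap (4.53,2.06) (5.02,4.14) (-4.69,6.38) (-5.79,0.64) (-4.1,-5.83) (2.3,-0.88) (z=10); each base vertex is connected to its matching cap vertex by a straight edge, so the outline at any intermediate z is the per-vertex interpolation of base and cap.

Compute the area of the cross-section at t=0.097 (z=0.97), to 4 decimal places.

Area at t=0.097: 30.7869

Cross-section at t=0.097: each vertex is (1-t)·p0[i] + t·p1[i].
  v1: (1-0.097)·(4.1,0.86) + 0.097·(4.53,2.06) = (4.1417,0.9764)
  v2: (1-0.097)·(4.29,2.18) + 0.097·(5.02,4.14) = (4.3608,2.3701)
  v3: (1-0.097)·(-1.66,3.03) + 0.097·(-4.69,6.38) = (-1.9539,3.3549)
  v4: (1-0.097)·(-3.8,-0.12) + 0.097·(-5.79,0.64) = (-3.9930,-0.0463)
  v5: (1-0.097)·(-0.81,-2.16) + 0.097·(-4.1,-5.83) = (-1.1291,-2.5160)
  v6: (1-0.097)·(2.34,-0.98) + 0.097·(2.3,-0.88) = (2.3361,-0.9703)
Shoelace sum Σ(x_i·y_{i+1} − x_{i+1}·y_i):
  i=1: 4.1417·2.3701 − 4.3608·0.9764 = +5.5585 (running +5.5585)
  i=2: 4.3608·3.3549 − -1.9539·2.3701 = +19.2613 (running +24.8198)
  i=3: -1.9539·-0.0463 − -3.9930·3.3549 = +13.4868 (running +38.3066)
  i=4: -3.9930·-2.5160 − -1.1291·-0.0463 = +9.9942 (running +48.3008)
  i=5: -1.1291·-0.9703 − 2.3361·-2.5160 = +6.9732 (running +55.2740)
  i=6: 2.3361·0.9764 − 4.1417·-0.9703 = +6.2997 (running +61.5737)
Area = |Σ|/2 = |61.5737|/2 = 30.7869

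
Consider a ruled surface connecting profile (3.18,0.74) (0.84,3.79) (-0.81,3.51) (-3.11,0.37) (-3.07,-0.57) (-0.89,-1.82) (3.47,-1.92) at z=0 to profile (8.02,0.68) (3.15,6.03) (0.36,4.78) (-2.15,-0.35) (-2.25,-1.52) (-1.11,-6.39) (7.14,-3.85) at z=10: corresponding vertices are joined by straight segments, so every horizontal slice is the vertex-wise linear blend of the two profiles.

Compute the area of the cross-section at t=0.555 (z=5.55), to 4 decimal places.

Area at t=0.555: 55.0664

Cross-section at t=0.555: each vertex is (1-t)·p0[i] + t·p1[i].
  v1: (1-0.555)·(3.18,0.74) + 0.555·(8.02,0.68) = (5.8662,0.7067)
  v2: (1-0.555)·(0.84,3.79) + 0.555·(3.15,6.03) = (2.1221,5.0332)
  v3: (1-0.555)·(-0.81,3.51) + 0.555·(0.36,4.78) = (-0.1606,4.2149)
  v4: (1-0.555)·(-3.11,0.37) + 0.555·(-2.15,-0.35) = (-2.5772,-0.0296)
  v5: (1-0.555)·(-3.07,-0.57) + 0.555·(-2.25,-1.52) = (-2.6149,-1.0973)
  v6: (1-0.555)·(-0.89,-1.82) + 0.555·(-1.11,-6.39) = (-1.0121,-4.3563)
  v7: (1-0.555)·(3.47,-1.92) + 0.555·(7.14,-3.85) = (5.5069,-2.9912)
Shoelace sum Σ(x_i·y_{i+1} − x_{i+1}·y_i):
  i=1: 5.8662·5.0332 − 2.1221·0.7067 = +28.0261 (running +28.0261)
  i=2: 2.1221·4.2149 − -0.1606·5.0332 = +9.7527 (running +37.7788)
  i=3: -0.1606·-0.0296 − -2.5772·4.2149 = +10.8673 (running +48.6461)
  i=4: -2.5772·-1.0973 − -2.6149·-0.0296 = +2.7504 (running +51.3965)
  i=5: -2.6149·-4.3563 − -1.0121·-1.0973 = +10.2809 (running +61.6774)
  i=6: -1.0121·-2.9912 − 5.5069·-4.3563 = +27.0171 (running +88.6945)
  i=7: 5.5069·0.7067 − 5.8662·-2.9912 = +21.4384 (running +110.1329)
Area = |Σ|/2 = |110.1329|/2 = 55.0664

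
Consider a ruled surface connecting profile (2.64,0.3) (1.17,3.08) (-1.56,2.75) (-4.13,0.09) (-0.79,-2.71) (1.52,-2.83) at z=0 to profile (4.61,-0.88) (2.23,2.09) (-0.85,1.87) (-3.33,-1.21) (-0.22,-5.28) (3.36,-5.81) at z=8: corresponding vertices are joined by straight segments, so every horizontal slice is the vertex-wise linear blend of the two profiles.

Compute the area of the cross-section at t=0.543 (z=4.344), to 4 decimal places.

Area at t=0.543: 34.5490

Cross-section at t=0.543: each vertex is (1-t)·p0[i] + t·p1[i].
  v1: (1-0.543)·(2.64,0.3) + 0.543·(4.61,-0.88) = (3.7097,-0.3407)
  v2: (1-0.543)·(1.17,3.08) + 0.543·(2.23,2.09) = (1.7456,2.5424)
  v3: (1-0.543)·(-1.56,2.75) + 0.543·(-0.85,1.87) = (-1.1745,2.2722)
  v4: (1-0.543)·(-4.13,0.09) + 0.543·(-3.33,-1.21) = (-3.6956,-0.6159)
  v5: (1-0.543)·(-0.79,-2.71) + 0.543·(-0.22,-5.28) = (-0.4805,-4.1055)
  v6: (1-0.543)·(1.52,-2.83) + 0.543·(3.36,-5.81) = (2.5191,-4.4481)
Shoelace sum Σ(x_i·y_{i+1} − x_{i+1}·y_i):
  i=1: 3.7097·2.5424 − 1.7456·-0.3407 = +10.0265 (running +10.0265)
  i=2: 1.7456·2.2722 − -1.1745·2.5424 = +6.9522 (running +16.9787)
  i=3: -1.1745·-0.6159 − -3.6956·2.2722 = +9.1204 (running +26.0991)
  i=4: -3.6956·-4.1055 − -0.4805·-0.6159 = +14.8764 (running +40.9755)
  i=5: -0.4805·-4.4481 − 2.5191·-4.1055 = +12.4796 (running +53.4550)
  i=6: 2.5191·-0.3407 − 3.7097·-4.4481 = +15.6429 (running +69.0980)
Area = |Σ|/2 = |69.0980|/2 = 34.5490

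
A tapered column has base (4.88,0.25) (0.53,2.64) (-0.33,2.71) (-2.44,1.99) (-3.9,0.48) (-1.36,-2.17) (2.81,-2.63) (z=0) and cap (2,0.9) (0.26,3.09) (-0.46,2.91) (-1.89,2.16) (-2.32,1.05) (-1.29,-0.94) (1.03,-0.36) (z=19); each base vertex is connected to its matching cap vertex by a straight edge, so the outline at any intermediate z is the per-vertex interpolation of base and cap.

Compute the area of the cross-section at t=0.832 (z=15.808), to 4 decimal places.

Area at t=0.832: 13.7102

Cross-section at t=0.832: each vertex is (1-t)·p0[i] + t·p1[i].
  v1: (1-0.832)·(4.88,0.25) + 0.832·(2,0.9) = (2.4838,0.7908)
  v2: (1-0.832)·(0.53,2.64) + 0.832·(0.26,3.09) = (0.3054,3.0144)
  v3: (1-0.832)·(-0.33,2.71) + 0.832·(-0.46,2.91) = (-0.4382,2.8764)
  v4: (1-0.832)·(-2.44,1.99) + 0.832·(-1.89,2.16) = (-1.9824,2.1314)
  v5: (1-0.832)·(-3.9,0.48) + 0.832·(-2.32,1.05) = (-2.5854,0.9542)
  v6: (1-0.832)·(-1.36,-2.17) + 0.832·(-1.29,-0.94) = (-1.3018,-1.1466)
  v7: (1-0.832)·(2.81,-2.63) + 0.832·(1.03,-0.36) = (1.3290,-0.7414)
Shoelace sum Σ(x_i·y_{i+1} − x_{i+1}·y_i):
  i=1: 2.4838·3.0144 − 0.3054·0.7908 = +7.2458 (running +7.2458)
  i=2: 0.3054·2.8764 − -0.4382·3.0144 = +2.1991 (running +9.4449)
  i=3: -0.4382·2.1314 − -1.9824·2.8764 = +4.7683 (running +14.2132)
  i=4: -1.9824·0.9542 − -2.5854·2.1314 = +3.6190 (running +17.8322)
  i=5: -2.5854·-1.1466 − -1.3018·0.9542 = +4.2068 (running +22.0390)
  i=6: -1.3018·-0.7414 − 1.3290·-1.1466 = +2.4890 (running +24.5280)
  i=7: 1.3290·0.7908 − 2.4838·-0.7414 = +2.8924 (running +27.4204)
Area = |Σ|/2 = |27.4204|/2 = 13.7102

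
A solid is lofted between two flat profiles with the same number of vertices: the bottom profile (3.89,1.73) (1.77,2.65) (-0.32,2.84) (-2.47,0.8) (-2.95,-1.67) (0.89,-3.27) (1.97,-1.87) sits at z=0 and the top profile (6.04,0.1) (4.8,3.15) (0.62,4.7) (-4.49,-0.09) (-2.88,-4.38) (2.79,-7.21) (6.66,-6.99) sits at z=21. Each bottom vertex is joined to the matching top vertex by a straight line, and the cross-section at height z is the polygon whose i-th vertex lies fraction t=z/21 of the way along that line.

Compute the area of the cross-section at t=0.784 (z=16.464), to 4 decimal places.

Cross-section at t=0.784: each vertex is (1-t)·p0[i] + t·p1[i].
  v1: (1-0.784)·(3.89,1.73) + 0.784·(6.04,0.1) = (5.5756,0.4521)
  v2: (1-0.784)·(1.77,2.65) + 0.784·(4.8,3.15) = (4.1455,3.0420)
  v3: (1-0.784)·(-0.32,2.84) + 0.784·(0.62,4.7) = (0.4170,4.2982)
  v4: (1-0.784)·(-2.47,0.8) + 0.784·(-4.49,-0.09) = (-4.0537,0.1022)
  v5: (1-0.784)·(-2.95,-1.67) + 0.784·(-2.88,-4.38) = (-2.8951,-3.7946)
  v6: (1-0.784)·(0.89,-3.27) + 0.784·(2.79,-7.21) = (2.3796,-6.3590)
  v7: (1-0.784)·(1.97,-1.87) + 0.784·(6.66,-6.99) = (5.6470,-5.8841)
Shoelace sum Σ(x_i·y_{i+1} − x_{i+1}·y_i):
  i=1: 5.5756·3.0420 − 4.1455·0.4521 = +15.0869 (running +15.0869)
  i=2: 4.1455·4.2982 − 0.4170·3.0420 = +16.5500 (running +31.6369)
  i=3: 0.4170·0.1022 − -4.0537·4.2982 = +17.4663 (running +49.1032)
  i=4: -4.0537·-3.7946 − -2.8951·0.1022 = +15.6783 (running +64.7815)
  i=5: -2.8951·-6.3590 − 2.3796·-3.7946 = +27.4397 (running +92.2212)
  i=6: 2.3796·-5.8841 − 5.6470·-6.3590 = +21.9070 (running +114.1282)
  i=7: 5.6470·0.4521 − 5.5756·-5.8841 = +35.3602 (running +149.4884)
Area = |Σ|/2 = |149.4884|/2 = 74.7442

Area at t=0.784: 74.7442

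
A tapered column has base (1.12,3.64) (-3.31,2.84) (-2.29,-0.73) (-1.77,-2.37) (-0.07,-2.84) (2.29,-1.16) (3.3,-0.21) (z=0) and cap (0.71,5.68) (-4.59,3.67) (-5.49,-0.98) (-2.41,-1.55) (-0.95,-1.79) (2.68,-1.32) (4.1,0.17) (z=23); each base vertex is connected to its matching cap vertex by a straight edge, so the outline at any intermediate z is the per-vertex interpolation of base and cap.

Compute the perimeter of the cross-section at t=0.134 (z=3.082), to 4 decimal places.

Perimeter at t=0.134: 21.0165

Cross-section at t=0.134: each vertex is (1-t)·p0[i] + t·p1[i].
  v1: (1-0.134)·(1.12,3.64) + 0.134·(0.71,5.68) = (1.0651,3.9134)
  v2: (1-0.134)·(-3.31,2.84) + 0.134·(-4.59,3.67) = (-3.4815,2.9512)
  v3: (1-0.134)·(-2.29,-0.73) + 0.134·(-5.49,-0.98) = (-2.7188,-0.7635)
  v4: (1-0.134)·(-1.77,-2.37) + 0.134·(-2.41,-1.55) = (-1.8558,-2.2601)
  v5: (1-0.134)·(-0.07,-2.84) + 0.134·(-0.95,-1.79) = (-0.1879,-2.6993)
  v6: (1-0.134)·(2.29,-1.16) + 0.134·(2.68,-1.32) = (2.3423,-1.1814)
  v7: (1-0.134)·(3.3,-0.21) + 0.134·(4.1,0.17) = (3.4072,-0.1591)
Perimeter = Σ |v_{i+1} − v_i|:
  edge 1→2: √(-4.5466² + -0.9621²) = 4.6473 (running 4.6473)
  edge 2→3: √(0.7627² + -3.7147²) = 3.7922 (running 8.4395)
  edge 3→4: √(0.8630² + -1.4966²) = 1.7276 (running 10.1671)
  edge 4→5: √(1.6678² + -0.4392²) = 1.7247 (running 11.8918)
  edge 5→6: √(2.5302² + 1.5179²) = 2.9505 (running 14.8424)
  edge 6→7: √(1.0649² + 1.0224²) = 1.4763 (running 16.3186)
  edge 7→1: √(-2.3421² + 4.0724²) = 4.6979 (running 21.0165)
Perimeter = 21.0165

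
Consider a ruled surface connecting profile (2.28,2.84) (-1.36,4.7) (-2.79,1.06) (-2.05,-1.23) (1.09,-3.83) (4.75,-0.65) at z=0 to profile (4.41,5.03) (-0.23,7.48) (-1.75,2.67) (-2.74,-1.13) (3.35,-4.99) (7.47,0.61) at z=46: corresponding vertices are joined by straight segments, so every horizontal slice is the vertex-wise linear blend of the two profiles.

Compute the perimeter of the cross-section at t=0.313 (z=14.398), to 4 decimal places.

Cross-section at t=0.313: each vertex is (1-t)·p0[i] + t·p1[i].
  v1: (1-0.313)·(2.28,2.84) + 0.313·(4.41,5.03) = (2.9467,3.5255)
  v2: (1-0.313)·(-1.36,4.7) + 0.313·(-0.23,7.48) = (-1.0063,5.5701)
  v3: (1-0.313)·(-2.79,1.06) + 0.313·(-1.75,2.67) = (-2.4645,1.5639)
  v4: (1-0.313)·(-2.05,-1.23) + 0.313·(-2.74,-1.13) = (-2.2660,-1.1987)
  v5: (1-0.313)·(1.09,-3.83) + 0.313·(3.35,-4.99) = (1.7974,-4.1931)
  v6: (1-0.313)·(4.75,-0.65) + 0.313·(7.47,0.61) = (5.6014,-0.2556)
Perimeter = Σ |v_{i+1} − v_i|:
  edge 1→2: √(-3.9530² + 2.0447²) = 4.4505 (running 4.4505)
  edge 2→3: √(-1.4582² + -4.0062²) = 4.2633 (running 8.7138)
  edge 3→4: √(0.1985² + -2.7626²) = 2.7698 (running 11.4836)
  edge 4→5: √(4.0634² + -2.9944²) = 5.0475 (running 16.5311)
  edge 5→6: √(3.8040² + 3.9375²) = 5.4748 (running 22.0059)
  edge 6→1: √(-2.6547² + 3.7811²) = 4.6199 (running 26.6258)
Perimeter = 26.6258

Perimeter at t=0.313: 26.6258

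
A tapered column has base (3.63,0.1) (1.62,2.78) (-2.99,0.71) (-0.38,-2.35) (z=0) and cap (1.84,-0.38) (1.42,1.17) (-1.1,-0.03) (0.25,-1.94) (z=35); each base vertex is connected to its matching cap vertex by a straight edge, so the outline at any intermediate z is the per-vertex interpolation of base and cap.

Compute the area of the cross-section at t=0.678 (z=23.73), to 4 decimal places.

Cross-section at t=0.678: each vertex is (1-t)·p0[i] + t·p1[i].
  v1: (1-0.678)·(3.63,0.1) + 0.678·(1.84,-0.38) = (2.4164,-0.2254)
  v2: (1-0.678)·(1.62,2.78) + 0.678·(1.42,1.17) = (1.4844,1.6884)
  v3: (1-0.678)·(-2.99,0.71) + 0.678·(-1.1,-0.03) = (-1.7086,0.2083)
  v4: (1-0.678)·(-0.38,-2.35) + 0.678·(0.25,-1.94) = (0.0471,-2.0720)
Shoelace sum Σ(x_i·y_{i+1} − x_{i+1}·y_i):
  i=1: 2.4164·1.6884 − 1.4844·-0.2254 = +4.4145 (running +4.4145)
  i=2: 1.4844·0.2083 − -1.7086·1.6884 = +3.1940 (running +7.6085)
  i=3: -1.7086·-2.0720 − 0.0471·0.2083 = +3.5304 (running +11.1389)
  i=4: 0.0471·-0.2254 − 2.4164·-2.0720 = +4.9962 (running +16.1350)
Area = |Σ|/2 = |16.1350|/2 = 8.0675

Area at t=0.678: 8.0675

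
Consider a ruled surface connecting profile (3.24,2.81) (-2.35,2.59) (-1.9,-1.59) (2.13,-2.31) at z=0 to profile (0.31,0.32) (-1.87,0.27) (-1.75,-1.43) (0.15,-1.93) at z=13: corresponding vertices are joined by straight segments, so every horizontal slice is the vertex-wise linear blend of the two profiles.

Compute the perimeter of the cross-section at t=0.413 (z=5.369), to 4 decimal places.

Perimeter at t=0.413: 14.5678

Cross-section at t=0.413: each vertex is (1-t)·p0[i] + t·p1[i].
  v1: (1-0.413)·(3.24,2.81) + 0.413·(0.31,0.32) = (2.0299,1.7816)
  v2: (1-0.413)·(-2.35,2.59) + 0.413·(-1.87,0.27) = (-2.1518,1.6318)
  v3: (1-0.413)·(-1.9,-1.59) + 0.413·(-1.75,-1.43) = (-1.8380,-1.5239)
  v4: (1-0.413)·(2.13,-2.31) + 0.413·(0.15,-1.93) = (1.3123,-2.1531)
Perimeter = Σ |v_{i+1} − v_i|:
  edge 1→2: √(-4.1817² + -0.1498²) = 4.1844 (running 4.1844)
  edge 2→3: √(0.3137² + -3.1558²) = 3.1713 (running 7.3557)
  edge 3→4: √(3.1503² + -0.6291²) = 3.2125 (running 10.5682)
  edge 4→1: √(0.7177² + 3.9347²) = 3.9996 (running 14.5678)
Perimeter = 14.5678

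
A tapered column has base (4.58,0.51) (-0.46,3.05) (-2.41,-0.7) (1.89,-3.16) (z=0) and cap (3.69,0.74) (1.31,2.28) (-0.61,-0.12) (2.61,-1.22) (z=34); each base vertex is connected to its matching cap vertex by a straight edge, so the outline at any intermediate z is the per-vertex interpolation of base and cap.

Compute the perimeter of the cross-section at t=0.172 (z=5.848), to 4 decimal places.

Perimeter at t=0.172: 18.0053

Cross-section at t=0.172: each vertex is (1-t)·p0[i] + t·p1[i].
  v1: (1-0.172)·(4.58,0.51) + 0.172·(3.69,0.74) = (4.4269,0.5496)
  v2: (1-0.172)·(-0.46,3.05) + 0.172·(1.31,2.28) = (-0.1556,2.9176)
  v3: (1-0.172)·(-2.41,-0.7) + 0.172·(-0.61,-0.12) = (-2.1004,-0.6002)
  v4: (1-0.172)·(1.89,-3.16) + 0.172·(2.61,-1.22) = (2.0138,-2.8263)
Perimeter = Σ |v_{i+1} − v_i|:
  edge 1→2: √(-4.5825² + 2.3680²) = 5.1582 (running 5.1582)
  edge 2→3: √(-1.9448² + -3.5178²) = 4.0196 (running 9.1778)
  edge 3→4: √(4.1142² + -2.2261²) = 4.6779 (running 13.8556)
  edge 4→1: √(2.4131² + 3.3759²) = 4.1496 (running 18.0053)
Perimeter = 18.0053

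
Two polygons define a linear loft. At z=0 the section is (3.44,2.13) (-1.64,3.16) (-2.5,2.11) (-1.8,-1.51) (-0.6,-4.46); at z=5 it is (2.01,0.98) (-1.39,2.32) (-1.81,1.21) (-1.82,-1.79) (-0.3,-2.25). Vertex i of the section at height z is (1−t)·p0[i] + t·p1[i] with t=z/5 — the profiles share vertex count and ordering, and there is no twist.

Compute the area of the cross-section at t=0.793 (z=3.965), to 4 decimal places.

Area at t=0.793: 13.1868

Cross-section at t=0.793: each vertex is (1-t)·p0[i] + t·p1[i].
  v1: (1-0.793)·(3.44,2.13) + 0.793·(2.01,0.98) = (2.3060,1.2180)
  v2: (1-0.793)·(-1.64,3.16) + 0.793·(-1.39,2.32) = (-1.4417,2.4939)
  v3: (1-0.793)·(-2.5,2.11) + 0.793·(-1.81,1.21) = (-1.9528,1.3963)
  v4: (1-0.793)·(-1.8,-1.51) + 0.793·(-1.82,-1.79) = (-1.8159,-1.7320)
  v5: (1-0.793)·(-0.6,-4.46) + 0.793·(-0.3,-2.25) = (-0.3621,-2.7075)
Shoelace sum Σ(x_i·y_{i+1} − x_{i+1}·y_i):
  i=1: 2.3060·2.4939 − -1.4417·1.2180 = +7.5070 (running +7.5070)
  i=2: -1.4417·1.3963 − -1.9528·2.4939 = +2.8570 (running +10.3640)
  i=3: -1.9528·-1.7320 − -1.8159·1.3963 = +5.9179 (running +16.2819)
  i=4: -1.8159·-2.7075 − -0.3621·-1.7320 = +4.2892 (running +20.5711)
  i=5: -0.3621·1.2180 − 2.3060·-2.7075 = +5.8024 (running +26.3735)
Area = |Σ|/2 = |26.3735|/2 = 13.1868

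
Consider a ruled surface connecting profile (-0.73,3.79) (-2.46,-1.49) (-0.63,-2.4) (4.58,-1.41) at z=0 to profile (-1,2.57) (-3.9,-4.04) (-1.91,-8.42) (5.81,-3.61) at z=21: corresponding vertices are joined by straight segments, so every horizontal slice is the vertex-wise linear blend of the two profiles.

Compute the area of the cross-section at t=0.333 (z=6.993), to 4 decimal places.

Area at t=0.333: 30.8543

Cross-section at t=0.333: each vertex is (1-t)·p0[i] + t·p1[i].
  v1: (1-0.333)·(-0.73,3.79) + 0.333·(-1,2.57) = (-0.8199,3.3837)
  v2: (1-0.333)·(-2.46,-1.49) + 0.333·(-3.9,-4.04) = (-2.9395,-2.3392)
  v3: (1-0.333)·(-0.63,-2.4) + 0.333·(-1.91,-8.42) = (-1.0562,-4.4047)
  v4: (1-0.333)·(4.58,-1.41) + 0.333·(5.81,-3.61) = (4.9896,-2.1426)
Shoelace sum Σ(x_i·y_{i+1} − x_{i+1}·y_i):
  i=1: -0.8199·-2.3392 − -2.9395·3.3837 = +11.8645 (running +11.8645)
  i=2: -2.9395·-4.4047 − -1.0562·-2.3392 = +10.4769 (running +22.3413)
  i=3: -1.0562·-2.1426 − 4.9896·-4.4047 = +24.2405 (running +46.5819)
  i=4: 4.9896·3.3837 − -0.8199·-2.1426 = +15.1267 (running +61.7086)
Area = |Σ|/2 = |61.7086|/2 = 30.8543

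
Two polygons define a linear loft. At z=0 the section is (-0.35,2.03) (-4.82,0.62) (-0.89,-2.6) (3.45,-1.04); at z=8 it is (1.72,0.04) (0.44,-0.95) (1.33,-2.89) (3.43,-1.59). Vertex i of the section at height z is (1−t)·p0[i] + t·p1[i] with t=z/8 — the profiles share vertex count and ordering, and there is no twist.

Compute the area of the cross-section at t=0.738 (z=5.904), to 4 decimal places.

Cross-section at t=0.738: each vertex is (1-t)·p0[i] + t·p1[i].
  v1: (1-0.738)·(-0.35,2.03) + 0.738·(1.72,0.04) = (1.1777,0.5614)
  v2: (1-0.738)·(-4.82,0.62) + 0.738·(0.44,-0.95) = (-0.9381,-0.5387)
  v3: (1-0.738)·(-0.89,-2.6) + 0.738·(1.33,-2.89) = (0.7484,-2.8140)
  v4: (1-0.738)·(3.45,-1.04) + 0.738·(3.43,-1.59) = (3.4352,-1.4459)
Shoelace sum Σ(x_i·y_{i+1} − x_{i+1}·y_i):
  i=1: 1.1777·-0.5387 − -0.9381·0.5614 = -0.1077 (running -0.1077)
  i=2: -0.9381·-2.8140 − 0.7484·-0.5387 = +3.0430 (running +2.9353)
  i=3: 0.7484·-1.4459 − 3.4352·-2.8140 = +8.5848 (running +11.5201)
  i=4: 3.4352·0.5614 − 1.1777·-1.4459 = +3.6313 (running +15.1513)
Area = |Σ|/2 = |15.1513|/2 = 7.5757

Area at t=0.738: 7.5757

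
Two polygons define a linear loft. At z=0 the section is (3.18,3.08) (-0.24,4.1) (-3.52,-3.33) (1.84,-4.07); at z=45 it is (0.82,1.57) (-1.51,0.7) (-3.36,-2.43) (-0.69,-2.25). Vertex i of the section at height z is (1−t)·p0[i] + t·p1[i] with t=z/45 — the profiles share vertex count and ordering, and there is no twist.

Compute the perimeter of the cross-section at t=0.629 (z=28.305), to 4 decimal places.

Cross-section at t=0.629: each vertex is (1-t)·p0[i] + t·p1[i].
  v1: (1-0.629)·(3.18,3.08) + 0.629·(0.82,1.57) = (1.6956,2.1302)
  v2: (1-0.629)·(-0.24,4.1) + 0.629·(-1.51,0.7) = (-1.0388,1.9614)
  v3: (1-0.629)·(-3.52,-3.33) + 0.629·(-3.36,-2.43) = (-3.4194,-2.7639)
  v4: (1-0.629)·(1.84,-4.07) + 0.629·(-0.69,-2.25) = (0.2486,-2.9252)
Perimeter = Σ |v_{i+1} − v_i|:
  edge 1→2: √(-2.7344² + -0.1688²) = 2.7396 (running 2.7396)
  edge 2→3: √(-2.3805² + -4.7253²) = 5.2911 (running 8.0307)
  edge 3→4: √(3.6680² + -0.1613²) = 3.6715 (running 11.7022)
  edge 4→1: √(1.4469² + 5.0554²) = 5.2584 (running 16.9606)
Perimeter = 16.9606

Perimeter at t=0.629: 16.9606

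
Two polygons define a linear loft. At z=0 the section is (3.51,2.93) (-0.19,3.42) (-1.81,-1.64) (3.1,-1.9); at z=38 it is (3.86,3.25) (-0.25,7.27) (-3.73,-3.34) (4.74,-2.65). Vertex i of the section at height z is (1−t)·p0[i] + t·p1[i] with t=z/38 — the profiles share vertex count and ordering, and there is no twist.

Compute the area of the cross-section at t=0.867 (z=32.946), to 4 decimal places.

Area at t=0.867: 48.9766

Cross-section at t=0.867: each vertex is (1-t)·p0[i] + t·p1[i].
  v1: (1-0.867)·(3.51,2.93) + 0.867·(3.86,3.25) = (3.8134,3.2074)
  v2: (1-0.867)·(-0.19,3.42) + 0.867·(-0.25,7.27) = (-0.2420,6.7579)
  v3: (1-0.867)·(-1.81,-1.64) + 0.867·(-3.73,-3.34) = (-3.4746,-3.1139)
  v4: (1-0.867)·(3.1,-1.9) + 0.867·(4.74,-2.65) = (4.5219,-2.5502)
Shoelace sum Σ(x_i·y_{i+1} − x_{i+1}·y_i):
  i=1: 3.8134·6.7579 − -0.2420·3.2074 = +26.5474 (running +26.5474)
  i=2: -0.2420·-3.1139 − -3.4746·6.7579 = +24.2351 (running +50.7824)
  i=3: -3.4746·-2.5502 − 4.5219·-3.1139 = +22.9419 (running +73.7243)
  i=4: 4.5219·3.2074 − 3.8134·-2.5502 = +24.2289 (running +97.9532)
Area = |Σ|/2 = |97.9532|/2 = 48.9766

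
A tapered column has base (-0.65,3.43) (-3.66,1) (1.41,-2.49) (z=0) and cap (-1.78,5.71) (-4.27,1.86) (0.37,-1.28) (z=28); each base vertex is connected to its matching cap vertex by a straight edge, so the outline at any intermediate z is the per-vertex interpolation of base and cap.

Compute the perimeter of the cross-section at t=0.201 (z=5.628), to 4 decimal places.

Cross-section at t=0.201: each vertex is (1-t)·p0[i] + t·p1[i].
  v1: (1-0.201)·(-0.65,3.43) + 0.201·(-1.78,5.71) = (-0.8771,3.8883)
  v2: (1-0.201)·(-3.66,1) + 0.201·(-4.27,1.86) = (-3.7826,1.1729)
  v3: (1-0.201)·(1.41,-2.49) + 0.201·(0.37,-1.28) = (1.2010,-2.2468)
Perimeter = Σ |v_{i+1} − v_i|:
  edge 1→2: √(-2.9055² + -2.7154²) = 3.9768 (running 3.9768)
  edge 2→3: √(4.9836² + -3.4197²) = 6.0440 (running 10.0209)
  edge 3→1: √(-2.0781² + 6.1351²) = 6.4775 (running 16.4983)
Perimeter = 16.4983

Perimeter at t=0.201: 16.4983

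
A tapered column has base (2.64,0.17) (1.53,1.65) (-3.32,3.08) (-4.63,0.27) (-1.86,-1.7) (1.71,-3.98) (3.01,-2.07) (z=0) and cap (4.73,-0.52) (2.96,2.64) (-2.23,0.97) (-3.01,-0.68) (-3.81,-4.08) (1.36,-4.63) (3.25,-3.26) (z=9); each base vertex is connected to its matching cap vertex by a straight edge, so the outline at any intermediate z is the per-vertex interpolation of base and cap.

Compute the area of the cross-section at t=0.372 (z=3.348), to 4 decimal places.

Area at t=0.372: 34.9032

Cross-section at t=0.372: each vertex is (1-t)·p0[i] + t·p1[i].
  v1: (1-0.372)·(2.64,0.17) + 0.372·(4.73,-0.52) = (3.4175,-0.0867)
  v2: (1-0.372)·(1.53,1.65) + 0.372·(2.96,2.64) = (2.0620,2.0183)
  v3: (1-0.372)·(-3.32,3.08) + 0.372·(-2.23,0.97) = (-2.9145,2.2951)
  v4: (1-0.372)·(-4.63,0.27) + 0.372·(-3.01,-0.68) = (-4.0274,-0.0834)
  v5: (1-0.372)·(-1.86,-1.7) + 0.372·(-3.81,-4.08) = (-2.5854,-2.5854)
  v6: (1-0.372)·(1.71,-3.98) + 0.372·(1.36,-4.63) = (1.5798,-4.2218)
  v7: (1-0.372)·(3.01,-2.07) + 0.372·(3.25,-3.26) = (3.0993,-2.5127)
Shoelace sum Σ(x_i·y_{i+1} − x_{i+1}·y_i):
  i=1: 3.4175·2.0183 − 2.0620·-0.0867 = +7.0762 (running +7.0762)
  i=2: 2.0620·2.2951 − -2.9145·2.0183 = +10.6147 (running +17.6908)
  i=3: -2.9145·-0.0834 − -4.0274·2.2951 = +9.4862 (running +27.1770)
  i=4: -4.0274·-2.5854 − -2.5854·-0.0834 = +10.1966 (running +37.3736)
  i=5: -2.5854·-4.2218 − 1.5798·-2.5854 = +14.9994 (running +52.3730)
  i=6: 1.5798·-2.5127 − 3.0993·-4.2218 = +9.1150 (running +61.4880)
  i=7: 3.0993·-0.0867 − 3.4175·-2.5127 = +8.3184 (running +69.8064)
Area = |Σ|/2 = |69.8064|/2 = 34.9032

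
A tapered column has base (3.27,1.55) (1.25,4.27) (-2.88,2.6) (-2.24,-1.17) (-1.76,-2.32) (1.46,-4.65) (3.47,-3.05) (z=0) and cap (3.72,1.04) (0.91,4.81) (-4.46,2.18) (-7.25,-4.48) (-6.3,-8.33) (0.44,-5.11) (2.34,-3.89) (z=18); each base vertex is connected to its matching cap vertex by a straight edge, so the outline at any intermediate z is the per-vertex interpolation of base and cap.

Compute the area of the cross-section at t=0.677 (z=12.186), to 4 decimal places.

Area at t=0.677: 68.8733

Cross-section at t=0.677: each vertex is (1-t)·p0[i] + t·p1[i].
  v1: (1-0.677)·(3.27,1.55) + 0.677·(3.72,1.04) = (3.5747,1.2047)
  v2: (1-0.677)·(1.25,4.27) + 0.677·(0.91,4.81) = (1.0198,4.6356)
  v3: (1-0.677)·(-2.88,2.6) + 0.677·(-4.46,2.18) = (-3.9497,2.3157)
  v4: (1-0.677)·(-2.24,-1.17) + 0.677·(-7.25,-4.48) = (-5.6318,-3.4109)
  v5: (1-0.677)·(-1.76,-2.32) + 0.677·(-6.3,-8.33) = (-4.8336,-6.3888)
  v6: (1-0.677)·(1.46,-4.65) + 0.677·(0.44,-5.11) = (0.7695,-4.9614)
  v7: (1-0.677)·(3.47,-3.05) + 0.677·(2.34,-3.89) = (2.7050,-3.6187)
Shoelace sum Σ(x_i·y_{i+1} − x_{i+1}·y_i):
  i=1: 3.5747·4.6356 − 1.0198·1.2047 = +15.3420 (running +15.3420)
  i=2: 1.0198·2.3157 − -3.9497·4.6356 = +20.6705 (running +36.0125)
  i=3: -3.9497·-3.4109 − -5.6318·2.3157 = +26.5130 (running +62.5255)
  i=4: -5.6318·-6.3888 − -4.8336·-3.4109 = +19.4934 (running +82.0189)
  i=5: -4.8336·-4.9614 − 0.7695·-6.3888 = +28.8973 (running +110.9162)
  i=6: 0.7695·-3.6187 − 2.7050·-4.9614 = +10.6362 (running +121.5524)
  i=7: 2.7050·1.2047 − 3.5747·-3.6187 = +16.1943 (running +137.7467)
Area = |Σ|/2 = |137.7467|/2 = 68.8733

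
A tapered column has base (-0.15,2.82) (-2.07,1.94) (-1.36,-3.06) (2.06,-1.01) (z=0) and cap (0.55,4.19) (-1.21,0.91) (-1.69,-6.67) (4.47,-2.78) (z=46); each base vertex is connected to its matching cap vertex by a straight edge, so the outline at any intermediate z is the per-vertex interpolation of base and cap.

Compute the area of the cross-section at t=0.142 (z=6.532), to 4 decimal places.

Area at t=0.142: 16.3991

Cross-section at t=0.142: each vertex is (1-t)·p0[i] + t·p1[i].
  v1: (1-0.142)·(-0.15,2.82) + 0.142·(0.55,4.19) = (-0.0506,3.0145)
  v2: (1-0.142)·(-2.07,1.94) + 0.142·(-1.21,0.91) = (-1.9479,1.7937)
  v3: (1-0.142)·(-1.36,-3.06) + 0.142·(-1.69,-6.67) = (-1.4069,-3.5726)
  v4: (1-0.142)·(2.06,-1.01) + 0.142·(4.47,-2.78) = (2.4022,-1.2613)
Shoelace sum Σ(x_i·y_{i+1} − x_{i+1}·y_i):
  i=1: -0.0506·1.7937 − -1.9479·3.0145 = +5.7812 (running +5.7812)
  i=2: -1.9479·-3.5726 − -1.4069·1.7937 = +9.4826 (running +15.2638)
  i=3: -1.4069·-1.2613 − 2.4022·-3.5726 = +10.3567 (running +25.6205)
  i=4: 2.4022·3.0145 − -0.0506·-1.2613 = +7.1778 (running +32.7983)
Area = |Σ|/2 = |32.7983|/2 = 16.3991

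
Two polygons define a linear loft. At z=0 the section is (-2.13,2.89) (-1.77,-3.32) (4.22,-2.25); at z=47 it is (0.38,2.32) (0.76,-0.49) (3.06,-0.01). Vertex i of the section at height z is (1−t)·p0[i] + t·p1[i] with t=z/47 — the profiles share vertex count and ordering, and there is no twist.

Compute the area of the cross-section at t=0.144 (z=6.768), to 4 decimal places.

Area at t=0.144: 15.7915

Cross-section at t=0.144: each vertex is (1-t)·p0[i] + t·p1[i].
  v1: (1-0.144)·(-2.13,2.89) + 0.144·(0.38,2.32) = (-1.7686,2.8079)
  v2: (1-0.144)·(-1.77,-3.32) + 0.144·(0.76,-0.49) = (-1.4057,-2.9125)
  v3: (1-0.144)·(4.22,-2.25) + 0.144·(3.06,-0.01) = (4.0530,-1.9274)
Shoelace sum Σ(x_i·y_{i+1} − x_{i+1}·y_i):
  i=1: -1.7686·-2.9125 − -1.4057·2.8079 = +9.0979 (running +9.0979)
  i=2: -1.4057·-1.9274 − 4.0530·-2.9125 = +14.5135 (running +23.6115)
  i=3: 4.0530·2.8079 − -1.7686·-1.9274 = +7.9716 (running +31.5831)
Area = |Σ|/2 = |31.5831|/2 = 15.7915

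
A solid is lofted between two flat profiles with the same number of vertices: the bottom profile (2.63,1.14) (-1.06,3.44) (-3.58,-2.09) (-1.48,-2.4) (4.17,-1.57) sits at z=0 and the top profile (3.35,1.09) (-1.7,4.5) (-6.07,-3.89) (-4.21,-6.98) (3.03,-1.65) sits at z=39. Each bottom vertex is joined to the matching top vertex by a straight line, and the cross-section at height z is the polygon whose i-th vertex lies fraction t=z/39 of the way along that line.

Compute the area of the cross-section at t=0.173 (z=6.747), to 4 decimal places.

Area at t=0.173: 30.6984

Cross-section at t=0.173: each vertex is (1-t)·p0[i] + t·p1[i].
  v1: (1-0.173)·(2.63,1.14) + 0.173·(3.35,1.09) = (2.7546,1.1313)
  v2: (1-0.173)·(-1.06,3.44) + 0.173·(-1.7,4.5) = (-1.1707,3.6234)
  v3: (1-0.173)·(-3.58,-2.09) + 0.173·(-6.07,-3.89) = (-4.0108,-2.4014)
  v4: (1-0.173)·(-1.48,-2.4) + 0.173·(-4.21,-6.98) = (-1.9523,-3.1923)
  v5: (1-0.173)·(4.17,-1.57) + 0.173·(3.03,-1.65) = (3.9728,-1.5838)
Shoelace sum Σ(x_i·y_{i+1} − x_{i+1}·y_i):
  i=1: 2.7546·3.6234 − -1.1707·1.1313 = +11.3053 (running +11.3053)
  i=2: -1.1707·-2.4014 − -4.0108·3.6234 = +17.3439 (running +28.6492)
  i=3: -4.0108·-3.1923 − -1.9523·-2.4014 = +8.1155 (running +36.7647)
  i=4: -1.9523·-1.5838 − 3.9728·-3.1923 = +15.7746 (running +52.5393)
  i=5: 3.9728·1.1313 − 2.7546·-1.5838 = +8.8574 (running +61.3967)
Area = |Σ|/2 = |61.3967|/2 = 30.6984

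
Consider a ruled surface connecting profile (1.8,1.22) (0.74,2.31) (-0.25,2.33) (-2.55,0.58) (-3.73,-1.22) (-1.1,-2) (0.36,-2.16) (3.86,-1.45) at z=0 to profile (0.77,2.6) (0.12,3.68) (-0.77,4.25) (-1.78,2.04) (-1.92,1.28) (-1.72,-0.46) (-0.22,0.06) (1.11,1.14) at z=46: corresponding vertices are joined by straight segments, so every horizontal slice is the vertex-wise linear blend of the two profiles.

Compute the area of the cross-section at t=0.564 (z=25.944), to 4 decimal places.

Area at t=0.564: 13.6176

Cross-section at t=0.564: each vertex is (1-t)·p0[i] + t·p1[i].
  v1: (1-0.564)·(1.8,1.22) + 0.564·(0.77,2.6) = (1.2191,1.9983)
  v2: (1-0.564)·(0.74,2.31) + 0.564·(0.12,3.68) = (0.3903,3.0827)
  v3: (1-0.564)·(-0.25,2.33) + 0.564·(-0.77,4.25) = (-0.5433,3.4129)
  v4: (1-0.564)·(-2.55,0.58) + 0.564·(-1.78,2.04) = (-2.1157,1.4034)
  v5: (1-0.564)·(-3.73,-1.22) + 0.564·(-1.92,1.28) = (-2.7092,0.1900)
  v6: (1-0.564)·(-1.1,-2) + 0.564·(-1.72,-0.46) = (-1.4497,-1.1314)
  v7: (1-0.564)·(0.36,-2.16) + 0.564·(-0.22,0.06) = (0.0329,-0.9079)
  v8: (1-0.564)·(3.86,-1.45) + 0.564·(1.11,1.14) = (2.3090,0.0108)
Shoelace sum Σ(x_i·y_{i+1} − x_{i+1}·y_i):
  i=1: 1.2191·3.0827 − 0.3903·1.9983 = +2.9780 (running +2.9780)
  i=2: 0.3903·3.4129 − -0.5433·3.0827 = +3.0069 (running +5.9849)
  i=3: -0.5433·1.4034 − -2.1157·3.4129 = +6.4582 (running +12.4432)
  i=4: -2.1157·0.1900 − -2.7092·1.4034 = +3.4002 (running +15.8433)
  i=5: -2.7092·-1.1314 − -1.4497·0.1900 = +3.3407 (running +19.1840)
  i=6: -1.4497·-0.9079 − 0.0329·-1.1314 = +1.3534 (running +20.5374)
  i=7: 0.0329·0.0108 − 2.3090·-0.9079 = +2.0967 (running +22.6341)
  i=8: 2.3090·1.9983 − 1.2191·0.0108 = +4.6010 (running +27.2351)
Area = |Σ|/2 = |27.2351|/2 = 13.6176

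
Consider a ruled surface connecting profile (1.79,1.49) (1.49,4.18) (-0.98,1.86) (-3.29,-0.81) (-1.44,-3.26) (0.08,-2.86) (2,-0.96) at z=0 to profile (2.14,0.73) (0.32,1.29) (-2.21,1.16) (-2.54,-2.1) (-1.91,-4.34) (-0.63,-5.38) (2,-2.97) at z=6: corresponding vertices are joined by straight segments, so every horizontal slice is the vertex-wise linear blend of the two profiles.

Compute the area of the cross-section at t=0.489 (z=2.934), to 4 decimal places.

Cross-section at t=0.489: each vertex is (1-t)·p0[i] + t·p1[i].
  v1: (1-0.489)·(1.79,1.49) + 0.489·(2.14,0.73) = (1.9611,1.1184)
  v2: (1-0.489)·(1.49,4.18) + 0.489·(0.32,1.29) = (0.9179,2.7668)
  v3: (1-0.489)·(-0.98,1.86) + 0.489·(-2.21,1.16) = (-1.5815,1.5177)
  v4: (1-0.489)·(-3.29,-0.81) + 0.489·(-2.54,-2.1) = (-2.9232,-1.4408)
  v5: (1-0.489)·(-1.44,-3.26) + 0.489·(-1.91,-4.34) = (-1.6698,-3.7881)
  v6: (1-0.489)·(0.08,-2.86) + 0.489·(-0.63,-5.38) = (-0.2672,-4.0923)
  v7: (1-0.489)·(2,-0.96) + 0.489·(2,-2.97) = (2.0000,-1.9429)
Shoelace sum Σ(x_i·y_{i+1} − x_{i+1}·y_i):
  i=1: 1.9611·2.7668 − 0.9179·1.1184 = +4.3996 (running +4.3996)
  i=2: 0.9179·1.5177 − -1.5815·2.7668 = +5.7686 (running +10.1682)
  i=3: -1.5815·-1.4408 − -2.9232·1.5177 = +6.7152 (running +16.8834)
  i=4: -2.9232·-3.7881 − -1.6698·-1.4408 = +8.6677 (running +25.5512)
  i=5: -1.6698·-4.0923 − -0.2672·-3.7881 = +5.8213 (running +31.3724)
  i=6: -0.2672·-1.9429 − 2.0000·-4.0923 = +8.7037 (running +40.0761)
  i=7: 2.0000·1.1184 − 1.9611·-1.9429 = +6.0470 (running +46.1231)
Area = |Σ|/2 = |46.1231|/2 = 23.0616

Area at t=0.489: 23.0616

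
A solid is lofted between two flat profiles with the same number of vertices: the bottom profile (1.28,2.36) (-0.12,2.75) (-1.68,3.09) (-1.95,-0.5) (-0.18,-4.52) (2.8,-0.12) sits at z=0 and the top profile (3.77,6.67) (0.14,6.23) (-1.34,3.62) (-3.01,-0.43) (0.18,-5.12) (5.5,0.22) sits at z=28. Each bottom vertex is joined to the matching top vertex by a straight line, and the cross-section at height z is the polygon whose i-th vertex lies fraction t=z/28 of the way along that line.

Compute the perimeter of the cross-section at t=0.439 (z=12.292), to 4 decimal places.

Cross-section at t=0.439: each vertex is (1-t)·p0[i] + t·p1[i].
  v1: (1-0.439)·(1.28,2.36) + 0.439·(3.77,6.67) = (2.3731,4.2521)
  v2: (1-0.439)·(-0.12,2.75) + 0.439·(0.14,6.23) = (-0.0059,4.2777)
  v3: (1-0.439)·(-1.68,3.09) + 0.439·(-1.34,3.62) = (-1.5307,3.3227)
  v4: (1-0.439)·(-1.95,-0.5) + 0.439·(-3.01,-0.43) = (-2.4153,-0.4693)
  v5: (1-0.439)·(-0.18,-4.52) + 0.439·(0.18,-5.12) = (-0.0220,-4.7834)
  v6: (1-0.439)·(2.8,-0.12) + 0.439·(5.5,0.22) = (3.9853,0.0293)
Perimeter = Σ |v_{i+1} − v_i|:
  edge 1→2: √(-2.3790² + 0.0256²) = 2.3791 (running 2.3791)
  edge 2→3: √(-1.5249² + -0.9551²) = 1.7993 (running 4.1784)
  edge 3→4: √(-0.8846² + -3.7919²) = 3.8938 (running 8.0721)
  edge 4→5: √(2.3934² + -4.3141²) = 4.9336 (running 13.0057)
  edge 5→6: √(4.0073² + 4.8127²) = 6.2626 (running 19.2683)
  edge 6→1: √(-1.6122² + 4.2228²) = 4.5201 (running 23.7884)
Perimeter = 23.7884

Perimeter at t=0.439: 23.7884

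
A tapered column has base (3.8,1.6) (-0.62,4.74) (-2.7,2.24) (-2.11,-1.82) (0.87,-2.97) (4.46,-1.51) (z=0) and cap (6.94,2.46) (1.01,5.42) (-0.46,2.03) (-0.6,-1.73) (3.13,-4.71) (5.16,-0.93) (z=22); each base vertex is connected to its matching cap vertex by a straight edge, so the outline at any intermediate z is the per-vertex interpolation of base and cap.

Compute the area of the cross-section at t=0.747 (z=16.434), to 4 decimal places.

Cross-section at t=0.747: each vertex is (1-t)·p0[i] + t·p1[i].
  v1: (1-0.747)·(3.8,1.6) + 0.747·(6.94,2.46) = (6.1456,2.2424)
  v2: (1-0.747)·(-0.62,4.74) + 0.747·(1.01,5.42) = (0.5976,5.2480)
  v3: (1-0.747)·(-2.7,2.24) + 0.747·(-0.46,2.03) = (-1.0267,2.0831)
  v4: (1-0.747)·(-2.11,-1.82) + 0.747·(-0.6,-1.73) = (-0.9820,-1.7528)
  v5: (1-0.747)·(0.87,-2.97) + 0.747·(3.13,-4.71) = (2.5582,-4.2698)
  v6: (1-0.747)·(4.46,-1.51) + 0.747·(5.16,-0.93) = (4.9829,-1.0767)
Shoelace sum Σ(x_i·y_{i+1} − x_{i+1}·y_i):
  i=1: 6.1456·5.2480 − 0.5976·2.2424 = +30.9117 (running +30.9117)
  i=2: 0.5976·2.0831 − -1.0267·5.2480 = +6.6331 (running +37.5448)
  i=3: -1.0267·-1.7528 − -0.9820·2.0831 = +3.8453 (running +41.3901)
  i=4: -0.9820·-4.2698 − 2.5582·-1.7528 = +8.6770 (running +50.0671)
  i=5: 2.5582·-1.0767 − 4.9829·-4.2698 = +18.5213 (running +68.5884)
  i=6: 4.9829·2.2424 − 6.1456·-1.0767 = +17.7909 (running +86.3794)
Area = |Σ|/2 = |86.3794|/2 = 43.1897

Area at t=0.747: 43.1897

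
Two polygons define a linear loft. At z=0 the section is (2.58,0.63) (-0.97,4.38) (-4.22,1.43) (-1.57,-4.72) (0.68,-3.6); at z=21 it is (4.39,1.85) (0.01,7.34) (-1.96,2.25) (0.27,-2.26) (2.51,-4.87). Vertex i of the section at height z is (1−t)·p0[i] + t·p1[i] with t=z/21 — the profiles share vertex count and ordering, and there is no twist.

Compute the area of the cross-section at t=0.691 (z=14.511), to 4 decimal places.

Cross-section at t=0.691: each vertex is (1-t)·p0[i] + t·p1[i].
  v1: (1-0.691)·(2.58,0.63) + 0.691·(4.39,1.85) = (3.8307,1.4730)
  v2: (1-0.691)·(-0.97,4.38) + 0.691·(0.01,7.34) = (-0.2928,6.4254)
  v3: (1-0.691)·(-4.22,1.43) + 0.691·(-1.96,2.25) = (-2.6583,1.9966)
  v4: (1-0.691)·(-1.57,-4.72) + 0.691·(0.27,-2.26) = (-0.2986,-3.0201)
  v5: (1-0.691)·(0.68,-3.6) + 0.691·(2.51,-4.87) = (1.9445,-4.4776)
Shoelace sum Σ(x_i·y_{i+1} − x_{i+1}·y_i):
  i=1: 3.8307·6.4254 − -0.2928·1.4730 = +25.0450 (running +25.0450)
  i=2: -0.2928·1.9966 − -2.6583·6.4254 = +16.4961 (running +41.5412)
  i=3: -2.6583·-3.0201 − -0.2986·1.9966 = +8.6247 (running +50.1658)
  i=4: -0.2986·-4.4776 − 1.9445·-3.0201 = +7.2096 (running +57.3754)
  i=5: 1.9445·1.4730 − 3.8307·-4.4776 = +20.0166 (running +77.3920)
Area = |Σ|/2 = |77.3920|/2 = 38.6960

Area at t=0.691: 38.6960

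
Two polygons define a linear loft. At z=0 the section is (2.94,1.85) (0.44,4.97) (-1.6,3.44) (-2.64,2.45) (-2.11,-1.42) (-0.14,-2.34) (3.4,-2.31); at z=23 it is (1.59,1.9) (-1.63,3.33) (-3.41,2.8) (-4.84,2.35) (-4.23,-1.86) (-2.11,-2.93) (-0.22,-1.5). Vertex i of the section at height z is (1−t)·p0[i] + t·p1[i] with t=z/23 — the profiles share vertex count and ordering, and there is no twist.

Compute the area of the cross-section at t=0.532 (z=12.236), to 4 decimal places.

Cross-section at t=0.532: each vertex is (1-t)·p0[i] + t·p1[i].
  v1: (1-0.532)·(2.94,1.85) + 0.532·(1.59,1.9) = (2.2218,1.8766)
  v2: (1-0.532)·(0.44,4.97) + 0.532·(-1.63,3.33) = (-0.6612,4.0975)
  v3: (1-0.532)·(-1.6,3.44) + 0.532·(-3.41,2.8) = (-2.5629,3.0995)
  v4: (1-0.532)·(-2.64,2.45) + 0.532·(-4.84,2.35) = (-3.8104,2.3968)
  v5: (1-0.532)·(-2.11,-1.42) + 0.532·(-4.23,-1.86) = (-3.2378,-1.6541)
  v6: (1-0.532)·(-0.14,-2.34) + 0.532·(-2.11,-2.93) = (-1.1880,-2.6539)
  v7: (1-0.532)·(3.4,-2.31) + 0.532·(-0.22,-1.5) = (1.4742,-1.8791)
Shoelace sum Σ(x_i·y_{i+1} − x_{i+1}·y_i):
  i=1: 2.2218·4.0975 − -0.6612·1.8766 = +10.3448 (running +10.3448)
  i=2: -0.6612·3.0995 − -2.5629·4.0975 = +8.4521 (running +18.7968)
  i=3: -2.5629·2.3968 − -3.8104·3.0995 = +5.6676 (running +24.4644)
  i=4: -3.8104·-1.6541 − -3.2378·2.3968 = +14.0632 (running +38.5276)
  i=5: -3.2378·-2.6539 − -1.1880·-1.6541 = +6.6277 (running +45.1553)
  i=6: -1.1880·-1.8791 − 1.4742·-2.6539 = +6.1447 (running +51.3000)
  i=7: 1.4742·1.8766 − 2.2218·-1.8791 = +6.9413 (running +58.2413)
Area = |Σ|/2 = |58.2413|/2 = 29.1207

Area at t=0.532: 29.1207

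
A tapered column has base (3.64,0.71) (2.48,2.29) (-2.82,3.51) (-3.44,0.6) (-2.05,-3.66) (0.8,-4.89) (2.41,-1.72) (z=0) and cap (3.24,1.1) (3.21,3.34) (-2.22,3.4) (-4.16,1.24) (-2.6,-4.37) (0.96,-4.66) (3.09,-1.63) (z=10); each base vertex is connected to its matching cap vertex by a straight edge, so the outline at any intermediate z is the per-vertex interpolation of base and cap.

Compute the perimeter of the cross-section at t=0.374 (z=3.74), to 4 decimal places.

Cross-section at t=0.374: each vertex is (1-t)·p0[i] + t·p1[i].
  v1: (1-0.374)·(3.64,0.71) + 0.374·(3.24,1.1) = (3.4904,0.8559)
  v2: (1-0.374)·(2.48,2.29) + 0.374·(3.21,3.34) = (2.7530,2.6827)
  v3: (1-0.374)·(-2.82,3.51) + 0.374·(-2.22,3.4) = (-2.5956,3.4689)
  v4: (1-0.374)·(-3.44,0.6) + 0.374·(-4.16,1.24) = (-3.7093,0.8394)
  v5: (1-0.374)·(-2.05,-3.66) + 0.374·(-2.6,-4.37) = (-2.2557,-3.9255)
  v6: (1-0.374)·(0.8,-4.89) + 0.374·(0.96,-4.66) = (0.8598,-4.8040)
  v7: (1-0.374)·(2.41,-1.72) + 0.374·(3.09,-1.63) = (2.6643,-1.6863)
Perimeter = Σ |v_{i+1} − v_i|:
  edge 1→2: √(-0.7374² + 1.8268²) = 1.9700 (running 1.9700)
  edge 2→3: √(-5.3486² + 0.7862²) = 5.4061 (running 7.3761)
  edge 3→4: √(-1.1137² + -2.6295²) = 2.8556 (running 10.2317)
  edge 4→5: √(1.4536² + -4.7649²) = 4.9817 (running 15.2134)
  edge 5→6: √(3.1155² + -0.8784²) = 3.2370 (running 18.4504)
  edge 6→7: √(1.8045² + 3.1176²) = 3.6022 (running 22.0526)
  edge 7→1: √(0.8261² + 2.5422²) = 2.6730 (running 24.7257)
Perimeter = 24.7257

Perimeter at t=0.374: 24.7257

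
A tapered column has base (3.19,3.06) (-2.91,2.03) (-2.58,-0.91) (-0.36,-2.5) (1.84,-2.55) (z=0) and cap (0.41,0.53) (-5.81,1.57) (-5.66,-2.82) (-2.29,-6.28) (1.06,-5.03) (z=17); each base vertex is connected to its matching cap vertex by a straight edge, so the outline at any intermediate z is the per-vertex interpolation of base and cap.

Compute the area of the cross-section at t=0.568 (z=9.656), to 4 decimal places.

Area at t=0.568: 32.5545

Cross-section at t=0.568: each vertex is (1-t)·p0[i] + t·p1[i].
  v1: (1-0.568)·(3.19,3.06) + 0.568·(0.41,0.53) = (1.6110,1.6230)
  v2: (1-0.568)·(-2.91,2.03) + 0.568·(-5.81,1.57) = (-4.5572,1.7687)
  v3: (1-0.568)·(-2.58,-0.91) + 0.568·(-5.66,-2.82) = (-4.3294,-1.9949)
  v4: (1-0.568)·(-0.36,-2.5) + 0.568·(-2.29,-6.28) = (-1.4562,-4.6470)
  v5: (1-0.568)·(1.84,-2.55) + 0.568·(1.06,-5.03) = (1.3970,-3.9586)
Shoelace sum Σ(x_i·y_{i+1} − x_{i+1}·y_i):
  i=1: 1.6110·1.7687 − -4.5572·1.6230 = +10.2455 (running +10.2455)
  i=2: -4.5572·-1.9949 − -4.3294·1.7687 = +16.7486 (running +26.9941)
  i=3: -4.3294·-4.6470 − -1.4562·-1.9949 = +17.2141 (running +44.2082)
  i=4: -1.4562·-3.9586 − 1.3970·-4.6470 = +12.2565 (running +56.4646)
  i=5: 1.3970·1.6230 − 1.6110·-3.9586 = +8.6444 (running +65.1091)
Area = |Σ|/2 = |65.1091|/2 = 32.5545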